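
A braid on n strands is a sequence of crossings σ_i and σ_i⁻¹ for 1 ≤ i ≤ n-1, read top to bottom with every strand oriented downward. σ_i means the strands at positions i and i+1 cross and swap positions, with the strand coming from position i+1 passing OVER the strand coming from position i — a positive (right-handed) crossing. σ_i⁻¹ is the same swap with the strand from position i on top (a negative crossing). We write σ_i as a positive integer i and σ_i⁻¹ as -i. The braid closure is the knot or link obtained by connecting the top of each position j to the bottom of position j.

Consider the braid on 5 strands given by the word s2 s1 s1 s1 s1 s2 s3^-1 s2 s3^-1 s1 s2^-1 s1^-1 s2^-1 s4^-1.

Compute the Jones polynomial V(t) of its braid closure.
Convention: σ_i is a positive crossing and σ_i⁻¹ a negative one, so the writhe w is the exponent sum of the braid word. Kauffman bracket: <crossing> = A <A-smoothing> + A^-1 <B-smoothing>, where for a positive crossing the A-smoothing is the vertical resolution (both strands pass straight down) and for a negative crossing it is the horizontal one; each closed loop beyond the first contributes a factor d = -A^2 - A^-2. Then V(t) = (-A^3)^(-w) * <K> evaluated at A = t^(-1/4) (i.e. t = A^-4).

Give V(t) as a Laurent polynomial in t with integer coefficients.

t^7 - 2*t^6 + 3*t^5 - 4*t^4 + 4*t^3 - 4*t^2 + 3*t - 1 + t^-1

Derivation:
The presented braid s2 s1 s1 s1 s1 s2 s3^-1 s2 s3^-1 s1 s2^-1 s1^-1 s2^-1 s4^-1 on 5 strands reduces by inverse Markov moves (closure unchanged at each step):
  Destabilize: the word has the form β·s4^-1 where s4^-1 occurs only as the final letter (β ∈ B_4); drop it and the last strand → 4 strands.
  Deconjugate: the word is γ·β·γ⁻¹ with γ = s2 s1 (prefix) and γ⁻¹ = s1^-1 s2^-1 (suffix); strip both.
Reduced to β = s1 s1 s1 s2 s3^-1 s2 s3^-1 s1 s2^-1 on 4 strands, 9 crossings.
Compute on β:
Braid: s1 s1 s1 s2 s3^-1 s2 s3^-1 s1 s2^-1 on 4 strands, 9 crossings.
Writhe w = (#positive) - (#negative) = 6 - 3 = 3.
State-sum expansion of <K>. There are 2^9 = 512 states.
Smooth each crossing (0=||, 1=⌣⌢); contribution A^(Σ sign_k(1-2s_k)) * d^(L-1).
Tabulate the states by total A-exponent and number of loops L (A-exp: L × count):
  A^9: L=3 ×1
  A^7: L=2 ×7, L=4 ×2
  A^5: L=1 ×12, L=3 ×24
  A^3: L=2 ×66, L=4 ×18
  A^1: L=1 ×35, L=3 ×84, L=5 ×7
  A^-1: L=2 ×73, L=4 ×52, L=6 ×1
  A^-3: L=3 ×68, L=5 ×16
  A^-5: L=4 ×34, L=6 ×2
  A^-7: L=5 ×9
  A^-9: L=6 ×1
Each group contributes A^e * Σ count * d^(L-1):
Powers of d = -A^2 - A^-2: d^2 = A^4 + 2 + A^-4; d^3 = -A^6 - 3*A^2 - 3*A^-2 - A^-6; d^4 = A^8 + 4*A^4 + 6 + 4*A^-4 + A^-8; d^5 = -A^10 - 5*A^6 - 10*A^2 - 10*A^-2 - 5*A^-6 - A^-10.
  A^9 * (d^2) = A^13 + 2*A^9 + A^5
  A^7 * (7*d + 2*d^3) = -2*A^13 - 13*A^9 - 13*A^5 - 2*A
  A^5 * (12 + 24*d^2) = 24*A^9 + 60*A^5 + 24*A
  A^3 * (66*d + 18*d^3) = -18*A^9 - 120*A^5 - 120*A - 18*A^-3
  A^1 * (35 + 84*d^2 + 7*d^4) = 7*A^9 + 112*A^5 + 245*A + 112*A^-3 + 7*A^-7
  A^-1 * (73*d + 52*d^3 + d^5) = -A^9 - 57*A^5 - 239*A - 239*A^-3 - 57*A^-7 - A^-11
  A^-3 * (68*d^2 + 16*d^4) = 16*A^5 + 132*A + 232*A^-3 + 132*A^-7 + 16*A^-11
  A^-5 * (34*d^3 + 2*d^5) = -2*A^5 - 44*A - 122*A^-3 - 122*A^-7 - 44*A^-11 - 2*A^-15
  A^-7 * (9*d^4) = 9*A + 36*A^-3 + 54*A^-7 + 36*A^-11 + 9*A^-15
  A^-9 * (d^5) = -A - 5*A^-3 - 10*A^-7 - 10*A^-11 - 5*A^-15 - A^-19
Summing the groups: <K> = -A^13 + A^9 - 3*A^5 + 4*A - 4*A^-3 + 4*A^-7 - 3*A^-11 + 2*A^-15 - A^-19
Normalise by the writhe: (-A^3)^(-w) = (-A^3)^(-3) = -A^-9, so f(A) = -A^-9 * <K> = A^4 - 1 + 3*A^-4 - 4*A^-8 + 4*A^-12 - 4*A^-16 + 3*A^-20 - 2*A^-24 + A^-28.
Substitute A = t^(-1/4), i.e. A^e → t^(-e/4): V(t) = t^7 - 2*t^6 + 3*t^5 - 4*t^4 + 4*t^3 - 4*t^2 + 3*t - 1 + t^-1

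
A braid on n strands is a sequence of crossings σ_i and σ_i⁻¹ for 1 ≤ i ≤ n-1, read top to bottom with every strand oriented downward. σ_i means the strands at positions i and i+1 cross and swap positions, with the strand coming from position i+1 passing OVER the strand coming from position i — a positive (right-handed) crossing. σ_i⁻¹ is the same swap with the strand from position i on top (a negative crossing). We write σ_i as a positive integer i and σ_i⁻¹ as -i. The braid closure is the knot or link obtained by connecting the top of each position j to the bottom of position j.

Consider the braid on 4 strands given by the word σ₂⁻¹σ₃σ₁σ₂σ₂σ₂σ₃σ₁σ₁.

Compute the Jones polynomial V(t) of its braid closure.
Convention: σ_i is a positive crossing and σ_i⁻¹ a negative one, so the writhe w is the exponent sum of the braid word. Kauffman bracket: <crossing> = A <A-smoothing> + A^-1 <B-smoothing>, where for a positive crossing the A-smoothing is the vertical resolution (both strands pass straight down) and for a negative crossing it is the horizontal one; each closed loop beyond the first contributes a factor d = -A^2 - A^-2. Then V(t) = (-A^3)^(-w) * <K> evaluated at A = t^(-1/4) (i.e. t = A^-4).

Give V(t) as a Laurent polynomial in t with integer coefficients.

Braid: s2^-1 s3 s1 s2 s2 s2 s3 s1 s1 on 4 strands, 9 crossings.
Writhe w = (#positive) - (#negative) = 8 - 1 = 7.
Computing the Kauffman bracket via state sum. There are 2^9 = 512 states.
Each crossing splits two ways (0=vertical, 1=horizontal). The state's weight is A^(#A-smoothings - #B-smoothings) * d^(loops - 1).
Tabulate the states by total A-exponent and number of loops L (A-exp: L × count):
  A^9: L=3 ×1
  A^7: L=2 ×5, L=4 ×4
  A^5: L=1 ×6, L=3 ×27, L=5 ×3
  A^3: L=2 ×57, L=4 ×26, L=6 ×1
  A^1: L=1 ×39, L=3 ×77, L=5 ×10
  A^-1: L=2 ×81, L=4 ×44, L=6 ×1
  A^-3: L=3 ×73, L=5 ×11
  A^-5: L=4 ×35, L=6 ×1
  A^-7: L=5 ×9
  A^-9: L=6 ×1
Each group contributes A^e * Σ count * d^(L-1):
Powers of d = -A^2 - A^-2: d^2 = A^4 + 2 + A^-4; d^3 = -A^6 - 3*A^2 - 3*A^-2 - A^-6; d^4 = A^8 + 4*A^4 + 6 + 4*A^-4 + A^-8; d^5 = -A^10 - 5*A^6 - 10*A^2 - 10*A^-2 - 5*A^-6 - A^-10.
  A^9 * (d^2) = A^13 + 2*A^9 + A^5
  A^7 * (5*d + 4*d^3) = -4*A^13 - 17*A^9 - 17*A^5 - 4*A
  A^5 * (6 + 27*d^2 + 3*d^4) = 3*A^13 + 39*A^9 + 78*A^5 + 39*A + 3*A^-3
  A^3 * (57*d + 26*d^3 + d^5) = -A^13 - 31*A^9 - 145*A^5 - 145*A - 31*A^-3 - A^-7
  A^1 * (39 + 77*d^2 + 10*d^4) = 10*A^9 + 117*A^5 + 253*A + 117*A^-3 + 10*A^-7
  A^-1 * (81*d + 44*d^3 + d^5) = -A^9 - 49*A^5 - 223*A - 223*A^-3 - 49*A^-7 - A^-11
  A^-3 * (73*d^2 + 11*d^4) = 11*A^5 + 117*A + 212*A^-3 + 117*A^-7 + 11*A^-11
  A^-5 * (35*d^3 + d^5) = -A^5 - 40*A - 115*A^-3 - 115*A^-7 - 40*A^-11 - A^-15
  A^-7 * (9*d^4) = 9*A + 36*A^-3 + 54*A^-7 + 36*A^-11 + 9*A^-15
  A^-9 * (d^5) = -A - 5*A^-3 - 10*A^-7 - 10*A^-11 - 5*A^-15 - A^-19
Summing the groups: <K> = -A^13 + 2*A^9 - 5*A^5 + 5*A - 6*A^-3 + 6*A^-7 - 4*A^-11 + 3*A^-15 - A^-19
Normalise by the writhe: (-A^3)^(-w) = (-A^3)^(-7) = -A^-21, so f(A) = -A^-21 * <K> = A^-8 - 2*A^-12 + 5*A^-16 - 5*A^-20 + 6*A^-24 - 6*A^-28 + 4*A^-32 - 3*A^-36 + A^-40.
Substitute A = t^(-1/4), i.e. A^e → t^(-e/4): V(t) = t^10 - 3*t^9 + 4*t^8 - 6*t^7 + 6*t^6 - 5*t^5 + 5*t^4 - 2*t^3 + t^2

Answer: t^10 - 3*t^9 + 4*t^8 - 6*t^7 + 6*t^6 - 5*t^5 + 5*t^4 - 2*t^3 + t^2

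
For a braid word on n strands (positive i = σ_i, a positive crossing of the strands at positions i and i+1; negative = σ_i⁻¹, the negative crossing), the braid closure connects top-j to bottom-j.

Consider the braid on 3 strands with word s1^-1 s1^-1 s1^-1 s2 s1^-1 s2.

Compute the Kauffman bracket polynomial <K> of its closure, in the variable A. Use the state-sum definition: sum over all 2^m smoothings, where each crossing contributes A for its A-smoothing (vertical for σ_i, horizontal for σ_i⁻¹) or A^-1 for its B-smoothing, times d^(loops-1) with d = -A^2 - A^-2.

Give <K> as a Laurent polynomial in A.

A^14 - 2*A^10 + 2*A^6 - 2*A^2 + 2*A^-2 - A^-6 + A^-10

Derivation:
Braid: s1^-1 s1^-1 s1^-1 s2 s1^-1 s2 on 3 strands, 6 crossings.
Writhe w = (#positive) - (#negative) = 2 - 4 = -2.
Computing the Kauffman bracket via state sum. There are 2^6 = 64 states.
Smooth each crossing (0=||, 1=⌣⌢); contribution A^(Σ sign_k(1-2s_k)) * d^(L-1).
Tabulate the states by total A-exponent and number of loops L (A-exp: L × count):
  A^6: L=5 ×1
  A^4: L=4 ×6
  A^2: L=3 ×15
  A^0: L=2 ×19, L=4 ×1
  A^-2: L=1 ×11, L=3 ×4
  A^-4: L=2 ×6
  A^-6: L=3 ×1
Each group contributes A^e * Σ count * d^(L-1):
Powers of d = -A^2 - A^-2: d^2 = A^4 + 2 + A^-4; d^3 = -A^6 - 3*A^2 - 3*A^-2 - A^-6; d^4 = A^8 + 4*A^4 + 6 + 4*A^-4 + A^-8.
  A^6 * (d^4) = A^14 + 4*A^10 + 6*A^6 + 4*A^2 + A^-2
  A^4 * (6*d^3) = -6*A^10 - 18*A^6 - 18*A^2 - 6*A^-2
  A^2 * (15*d^2) = 15*A^6 + 30*A^2 + 15*A^-2
  A^0 * (19*d + d^3) = -A^6 - 22*A^2 - 22*A^-2 - A^-6
  A^-2 * (11 + 4*d^2) = 4*A^2 + 19*A^-2 + 4*A^-6
  A^-4 * (6*d) = -6*A^-2 - 6*A^-6
  A^-6 * (d^2) = A^-2 + 2*A^-6 + A^-10
Summing the groups: <K> = A^14 - 2*A^10 + 2*A^6 - 2*A^2 + 2*A^-2 - A^-6 + A^-10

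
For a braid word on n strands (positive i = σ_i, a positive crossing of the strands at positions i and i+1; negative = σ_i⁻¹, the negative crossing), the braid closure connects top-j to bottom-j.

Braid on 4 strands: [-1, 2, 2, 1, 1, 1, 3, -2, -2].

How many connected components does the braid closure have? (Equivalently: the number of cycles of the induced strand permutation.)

Track the strand permutation on 4 strands, starting from identity.
  step 1: s1^-1 swaps positions 1,2 -> [2 1 3 4]
  step 2: s2 swaps positions 2,3 -> [2 3 1 4]
  step 3: s2 swaps positions 2,3 -> [2 1 3 4]
  step 4: s1 swaps positions 1,2 -> [1 2 3 4]
  step 5: s1 swaps positions 1,2 -> [2 1 3 4]
  step 6: s1 swaps positions 1,2 -> [1 2 3 4]
  step 7: s3 swaps positions 3,4 -> [1 2 4 3]
  step 8: s2^-1 swaps positions 2,3 -> [1 4 2 3]
  step 9: s2^-1 swaps positions 2,3 -> [1 2 4 3]
Final permutation (position -> original strand): [1 2 4 3]
Closure components = cycle count of this permutation = 3.

Answer: 3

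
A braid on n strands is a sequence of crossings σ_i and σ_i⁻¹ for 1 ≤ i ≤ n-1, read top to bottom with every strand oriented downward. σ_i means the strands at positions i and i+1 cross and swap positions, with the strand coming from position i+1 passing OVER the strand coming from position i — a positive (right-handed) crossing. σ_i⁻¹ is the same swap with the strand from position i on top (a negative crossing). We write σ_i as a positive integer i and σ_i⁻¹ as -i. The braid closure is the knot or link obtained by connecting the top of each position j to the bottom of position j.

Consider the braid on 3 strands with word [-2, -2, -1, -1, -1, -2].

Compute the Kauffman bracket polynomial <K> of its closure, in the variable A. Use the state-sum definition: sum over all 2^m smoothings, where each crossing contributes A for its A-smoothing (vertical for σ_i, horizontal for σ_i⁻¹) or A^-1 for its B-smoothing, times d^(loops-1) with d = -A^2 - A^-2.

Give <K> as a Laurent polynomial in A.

A^14 - 2*A^10 + A^6 - 2*A^2 + 2*A^-2 + A^-10

Derivation:
Braid: s2^-1 s2^-1 s1^-1 s1^-1 s1^-1 s2^-1 on 3 strands, 6 crossings.
Writhe w = (#positive) - (#negative) = 0 - 6 = -6.
Computing the Kauffman bracket via state sum. There are 2^6 = 64 states.
Smooth each crossing (0=||, 1=⌣⌢); contribution A^(Σ sign_k(1-2s_k)) * d^(L-1).
Tabulate the states by total A-exponent and number of loops L (A-exp: L × count):
  A^6: L=5 ×1
  A^4: L=4 ×6
  A^2: L=3 ×15
  A^0: L=2 ×18, L=4 ×2
  A^-2: L=1 ×9, L=3 ×6
  A^-4: L=2 ×6
  A^-6: L=3 ×1
Each group contributes A^e * Σ count * d^(L-1):
Powers of d = -A^2 - A^-2: d^2 = A^4 + 2 + A^-4; d^3 = -A^6 - 3*A^2 - 3*A^-2 - A^-6; d^4 = A^8 + 4*A^4 + 6 + 4*A^-4 + A^-8.
  A^6 * (d^4) = A^14 + 4*A^10 + 6*A^6 + 4*A^2 + A^-2
  A^4 * (6*d^3) = -6*A^10 - 18*A^6 - 18*A^2 - 6*A^-2
  A^2 * (15*d^2) = 15*A^6 + 30*A^2 + 15*A^-2
  A^0 * (18*d + 2*d^3) = -2*A^6 - 24*A^2 - 24*A^-2 - 2*A^-6
  A^-2 * (9 + 6*d^2) = 6*A^2 + 21*A^-2 + 6*A^-6
  A^-4 * (6*d) = -6*A^-2 - 6*A^-6
  A^-6 * (d^2) = A^-2 + 2*A^-6 + A^-10
Summing the groups: <K> = A^14 - 2*A^10 + A^6 - 2*A^2 + 2*A^-2 + A^-10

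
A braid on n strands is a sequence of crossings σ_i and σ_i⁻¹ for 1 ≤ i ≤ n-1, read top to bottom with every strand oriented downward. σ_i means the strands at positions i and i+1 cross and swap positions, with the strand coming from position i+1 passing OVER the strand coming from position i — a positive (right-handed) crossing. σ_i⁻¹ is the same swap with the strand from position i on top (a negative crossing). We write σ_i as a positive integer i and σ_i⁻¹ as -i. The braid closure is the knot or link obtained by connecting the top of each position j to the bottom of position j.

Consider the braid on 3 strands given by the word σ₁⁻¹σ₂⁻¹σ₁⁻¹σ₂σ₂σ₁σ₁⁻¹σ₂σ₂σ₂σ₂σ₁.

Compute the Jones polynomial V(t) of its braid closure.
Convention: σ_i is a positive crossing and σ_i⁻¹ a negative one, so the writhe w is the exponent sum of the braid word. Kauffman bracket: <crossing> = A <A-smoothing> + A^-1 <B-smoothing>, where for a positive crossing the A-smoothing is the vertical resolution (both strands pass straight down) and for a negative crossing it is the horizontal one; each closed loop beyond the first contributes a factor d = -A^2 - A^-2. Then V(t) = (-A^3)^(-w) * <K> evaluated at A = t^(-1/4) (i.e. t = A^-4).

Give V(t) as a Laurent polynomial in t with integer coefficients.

-t^7 + t^6 - t^5 + t^4 + t^2

Derivation:
The presented braid s1^-1 s2^-1 s1^-1 s2 s2 s1 s1^-1 s2 s2 s2 s2 s1 on 3 strands reduces by inverse Markov moves (closure unchanged at each step):
  Deconjugate: the word is γ·β·γ⁻¹ with γ = s1^-1 s2^-1 (prefix) and γ⁻¹ = s2 s1 (suffix); strip both.
Reduced to β = s1^-1 s2 s2 s1 s1^-1 s2 s2 s2 on 3 strands, 8 crossings.
Compute on β:
First cancel adjacent σ_i σ_i⁻¹ pairs (Reidemeister II — same braid, same closure): s1^-1 s2 s2 s1 s1^-1 s2 s2 s2 → s1^-1 s2 s2 s2 s2 s2.
Braid: s1^-1 s2 s2 s2 s2 s2 on 3 strands, 6 crossings.
Writhe w = (#positive) - (#negative) = 5 - 1 = 4.
Enumerate smoothing states for the bracket polynomial. There are 2^6 = 64 states.
Smooth each crossing (0=||, 1=⌣⌢); contribution A^(Σ sign_k(1-2s_k)) * d^(L-1).
Tabulate the states by total A-exponent and number of loops L (A-exp: L × count):
  A^6: L=2 ×1
  A^4: L=1 ×5, L=3 ×1
  A^2: L=2 ×15
  A^0: L=3 ×20
  A^-2: L=4 ×15
  A^-4: L=5 ×6
  A^-6: L=6 ×1
Each group contributes A^e * Σ count * d^(L-1):
Powers of d = -A^2 - A^-2: d^2 = A^4 + 2 + A^-4; d^3 = -A^6 - 3*A^2 - 3*A^-2 - A^-6; d^4 = A^8 + 4*A^4 + 6 + 4*A^-4 + A^-8; d^5 = -A^10 - 5*A^6 - 10*A^2 - 10*A^-2 - 5*A^-6 - A^-10.
  A^6 * (d) = -A^8 - A^4
  A^4 * (5 + d^2) = A^8 + 7*A^4 + 1
  A^2 * (15*d) = -15*A^4 - 15
  A^0 * (20*d^2) = 20*A^4 + 40 + 20*A^-4
  A^-2 * (15*d^3) = -15*A^4 - 45 - 45*A^-4 - 15*A^-8
  A^-4 * (6*d^4) = 6*A^4 + 24 + 36*A^-4 + 24*A^-8 + 6*A^-12
  A^-6 * (d^5) = -A^4 - 5 - 10*A^-4 - 10*A^-8 - 5*A^-12 - A^-16
Summing the groups: <K> = A^4 + A^-4 - A^-8 + A^-12 - A^-16
Normalise by the writhe: (-A^3)^(-w) = (-A^3)^(-4) = A^-12, so f(A) = A^-12 * <K> = A^-8 + A^-16 - A^-20 + A^-24 - A^-28.
Substitute A = t^(-1/4), i.e. A^e → t^(-e/4): V(t) = -t^7 + t^6 - t^5 + t^4 + t^2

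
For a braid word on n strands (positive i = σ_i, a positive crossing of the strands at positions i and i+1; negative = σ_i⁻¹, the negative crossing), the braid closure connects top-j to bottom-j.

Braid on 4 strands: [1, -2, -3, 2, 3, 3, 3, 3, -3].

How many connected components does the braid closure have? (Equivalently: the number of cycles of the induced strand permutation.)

Track the strand permutation on 4 strands, starting from identity.
  step 1: s1 swaps positions 1,2 -> [2 1 3 4]
  step 2: s2^-1 swaps positions 2,3 -> [2 3 1 4]
  step 3: s3^-1 swaps positions 3,4 -> [2 3 4 1]
  step 4: s2 swaps positions 2,3 -> [2 4 3 1]
  step 5: s3 swaps positions 3,4 -> [2 4 1 3]
  step 6: s3 swaps positions 3,4 -> [2 4 3 1]
  step 7: s3 swaps positions 3,4 -> [2 4 1 3]
  step 8: s3 swaps positions 3,4 -> [2 4 3 1]
  step 9: s3^-1 swaps positions 3,4 -> [2 4 1 3]
Final permutation (position -> original strand): [2 4 1 3]
Closure components = cycle count of this permutation = 1.

Answer: 1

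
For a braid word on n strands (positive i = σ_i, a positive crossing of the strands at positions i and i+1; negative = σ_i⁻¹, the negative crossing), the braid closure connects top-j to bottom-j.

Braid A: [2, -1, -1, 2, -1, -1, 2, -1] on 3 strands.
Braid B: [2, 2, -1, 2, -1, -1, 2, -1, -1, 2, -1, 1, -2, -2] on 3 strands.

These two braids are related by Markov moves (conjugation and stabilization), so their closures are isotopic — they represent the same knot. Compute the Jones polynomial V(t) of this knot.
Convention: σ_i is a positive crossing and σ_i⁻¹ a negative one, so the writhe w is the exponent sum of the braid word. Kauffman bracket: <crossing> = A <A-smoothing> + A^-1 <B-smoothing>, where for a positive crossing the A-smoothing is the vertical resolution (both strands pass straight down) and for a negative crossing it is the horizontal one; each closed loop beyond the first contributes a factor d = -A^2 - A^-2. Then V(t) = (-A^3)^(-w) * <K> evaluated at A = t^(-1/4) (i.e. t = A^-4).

Markov-equivalent braids have isotopic closures, hence identical knot invariants. Strip the Markov moves from each word to reach a common short braid β, then compute V(t) once on β.
Braid A: s2 s1^-1 s1^-1 s2 s1^-1 s1^-1 s2 s1^-1 on 3 strands has no conjugating prefix/suffix or stabilization to strip; take β = s2 s1^-1 s1^-1 s2 s1^-1 s1^-1 s2 s1^-1.
Braid B: s2 s2 s1^-1 s2 s1^-1 s1^-1 s2 s1^-1 s1^-1 s2 s1^-1 s1 s2^-1 s2^-1 on 3 strands reduces by inverse Markov moves (closure unchanged at each step):
  Deconjugate: the word is γ·β·γ⁻¹ with γ = s2 (prefix) and γ⁻¹ = s2^-1 (suffix); strip both.
  Deconjugate: the word is γ·β·γ⁻¹ with γ = s2 s1^-1 (prefix) and γ⁻¹ = s1 s2^-1 (suffix); strip both.
Reduced to β = s2 s1^-1 s1^-1 s2 s1^-1 s1^-1 s2 s1^-1 on 3 strands, 8 crossings.
Both give the same β = s2 s1^-1 s1^-1 s2 s1^-1 s1^-1 s2 s1^-1 on 3 strands, so one state sum suffices:
Braid: s2 s1^-1 s1^-1 s2 s1^-1 s1^-1 s2 s1^-1 on 3 strands, 8 crossings.
Writhe w = (#positive) - (#negative) = 3 - 5 = -2.
Computing the Kauffman bracket via state sum. There are 2^8 = 256 states.
Each crossing splits two ways (0=vertical, 1=horizontal). The state's weight is A^(#A-smoothings - #B-smoothings) * d^(loops - 1).
Tabulate the states by total A-exponent and number of loops L (A-exp: L × count):
  A^8: L=6 ×1
  A^6: L=5 ×8
  A^4: L=4 ×28
  A^2: L=3 ×55, L=5 ×1
  A^0: L=2 ×63, L=4 ×7
  A^-2: L=1 ×35, L=3 ×21
  A^-4: L=2 ×26, L=4 ×2
  A^-6: L=3 ×8
  A^-8: L=4 ×1
Each group contributes A^e * Σ count * d^(L-1):
Powers of d = -A^2 - A^-2: d^2 = A^4 + 2 + A^-4; d^3 = -A^6 - 3*A^2 - 3*A^-2 - A^-6; d^4 = A^8 + 4*A^4 + 6 + 4*A^-4 + A^-8; d^5 = -A^10 - 5*A^6 - 10*A^2 - 10*A^-2 - 5*A^-6 - A^-10.
  A^8 * (d^5) = -A^18 - 5*A^14 - 10*A^10 - 10*A^6 - 5*A^2 - A^-2
  A^6 * (8*d^4) = 8*A^14 + 32*A^10 + 48*A^6 + 32*A^2 + 8*A^-2
  A^4 * (28*d^3) = -28*A^10 - 84*A^6 - 84*A^2 - 28*A^-2
  A^2 * (55*d^2 + d^4) = A^10 + 59*A^6 + 116*A^2 + 59*A^-2 + A^-6
  A^0 * (63*d + 7*d^3) = -7*A^6 - 84*A^2 - 84*A^-2 - 7*A^-6
  A^-2 * (35 + 21*d^2) = 21*A^2 + 77*A^-2 + 21*A^-6
  A^-4 * (26*d + 2*d^3) = -2*A^2 - 32*A^-2 - 32*A^-6 - 2*A^-10
  A^-6 * (8*d^2) = 8*A^-2 + 16*A^-6 + 8*A^-10
  A^-8 * (d^3) = -A^-2 - 3*A^-6 - 3*A^-10 - A^-14
Summing the groups: <K> = -A^18 + 3*A^14 - 5*A^10 + 6*A^6 - 6*A^2 + 6*A^-2 - 4*A^-6 + 3*A^-10 - A^-14
Normalise by the writhe: (-A^3)^(-w) = (-A^3)^(2) = A^6, so f(A) = A^6 * <K> = -A^24 + 3*A^20 - 5*A^16 + 6*A^12 - 6*A^8 + 6*A^4 - 4 + 3*A^-4 - A^-8.
Substitute A = t^(-1/4), i.e. A^e → t^(-e/4): V(t) = -t^2 + 3*t - 4 + 6*t^-1 - 6*t^-2 + 6*t^-3 - 5*t^-4 + 3*t^-5 - t^-6

Answer: -t^2 + 3*t - 4 + 6*t^-1 - 6*t^-2 + 6*t^-3 - 5*t^-4 + 3*t^-5 - t^-6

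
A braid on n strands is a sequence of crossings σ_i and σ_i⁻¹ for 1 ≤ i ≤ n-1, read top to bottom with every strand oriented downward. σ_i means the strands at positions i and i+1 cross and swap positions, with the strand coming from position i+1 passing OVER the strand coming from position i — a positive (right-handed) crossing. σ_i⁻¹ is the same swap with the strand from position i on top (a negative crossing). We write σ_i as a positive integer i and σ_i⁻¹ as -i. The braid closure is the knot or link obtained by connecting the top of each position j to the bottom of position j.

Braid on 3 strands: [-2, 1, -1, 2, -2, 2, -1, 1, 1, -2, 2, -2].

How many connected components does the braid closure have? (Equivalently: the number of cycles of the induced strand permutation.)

1

Derivation:
Track the strand permutation on 3 strands, starting from identity.
  step 1: s2^-1 swaps positions 2,3 -> [1 3 2]
  step 2: s1 swaps positions 1,2 -> [3 1 2]
  step 3: s1^-1 swaps positions 1,2 -> [1 3 2]
  step 4: s2 swaps positions 2,3 -> [1 2 3]
  step 5: s2^-1 swaps positions 2,3 -> [1 3 2]
  step 6: s2 swaps positions 2,3 -> [1 2 3]
  step 7: s1^-1 swaps positions 1,2 -> [2 1 3]
  step 8: s1 swaps positions 1,2 -> [1 2 3]
  step 9: s1 swaps positions 1,2 -> [2 1 3]
  step 10: s2^-1 swaps positions 2,3 -> [2 3 1]
  step 11: s2 swaps positions 2,3 -> [2 1 3]
  step 12: s2^-1 swaps positions 2,3 -> [2 3 1]
Final permutation (position -> original strand): [2 3 1]
Closure components = cycle count of this permutation = 1.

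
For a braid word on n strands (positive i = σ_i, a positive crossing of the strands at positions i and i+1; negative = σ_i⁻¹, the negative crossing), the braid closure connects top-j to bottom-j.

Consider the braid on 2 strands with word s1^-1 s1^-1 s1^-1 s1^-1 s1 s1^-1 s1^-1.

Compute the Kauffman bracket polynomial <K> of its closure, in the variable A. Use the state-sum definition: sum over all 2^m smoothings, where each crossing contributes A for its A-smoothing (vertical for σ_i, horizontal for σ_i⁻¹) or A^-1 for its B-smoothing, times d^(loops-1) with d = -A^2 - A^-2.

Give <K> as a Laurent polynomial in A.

First cancel adjacent σ_i σ_i⁻¹ pairs (Reidemeister II — same braid, same closure): s1^-1 s1^-1 s1^-1 s1^-1 s1 s1^-1 s1^-1 → s1^-1 s1^-1 s1^-1 s1^-1 s1^-1.
Braid: s1^-1 s1^-1 s1^-1 s1^-1 s1^-1 on 2 strands, 5 crossings.
Writhe w = (#positive) - (#negative) = 0 - 5 = -5.
Enumerate smoothing states for the bracket polynomial. There are 2^5 = 32 states.
For each crossing: s=0 is the vertical smoothing, s=1 horizontal. Crossing k contributes A^(sign_k * (1 - 2*s_k)); loop factor d = -A^2 - A^-2.
  state 00000: A-exp=-5, loops=2, term = A^-5 * d^1
  state 00001: A-exp=-3, loops=1, term = A^-3 * d^0
  state 00010: A-exp=-3, loops=1, term = A^-3 * d^0
  state 00011: A-exp=-1, loops=2, term = A^-1 * d^1
  state 00100: A-exp=-3, loops=1, term = A^-3 * d^0
  state 00101: A-exp=-1, loops=2, term = A^-1 * d^1
  state 00110: A-exp=-1, loops=2, term = A^-1 * d^1
  state 00111: A-exp=+1, loops=3, term = A^1 * d^2
  state 01000: A-exp=-3, loops=1, term = A^-3 * d^0
  state 01001: A-exp=-1, loops=2, term = A^-1 * d^1
  state 01010: A-exp=-1, loops=2, term = A^-1 * d^1
  state 01011: A-exp=+1, loops=3, term = A^1 * d^2
  state 01100: A-exp=-1, loops=2, term = A^-1 * d^1
  state 01101: A-exp=+1, loops=3, term = A^1 * d^2
  state 01110: A-exp=+1, loops=3, term = A^1 * d^2
  state 01111: A-exp=+3, loops=4, term = A^3 * d^3
  state 10000: A-exp=-3, loops=1, term = A^-3 * d^0
  state 10001: A-exp=-1, loops=2, term = A^-1 * d^1
  state 10010: A-exp=-1, loops=2, term = A^-1 * d^1
  state 10011: A-exp=+1, loops=3, term = A^1 * d^2
  state 10100: A-exp=-1, loops=2, term = A^-1 * d^1
  state 10101: A-exp=+1, loops=3, term = A^1 * d^2
  state 10110: A-exp=+1, loops=3, term = A^1 * d^2
  state 10111: A-exp=+3, loops=4, term = A^3 * d^3
  state 11000: A-exp=-1, loops=2, term = A^-1 * d^1
  state 11001: A-exp=+1, loops=3, term = A^1 * d^2
  state 11010: A-exp=+1, loops=3, term = A^1 * d^2
  state 11011: A-exp=+3, loops=4, term = A^3 * d^3
  state 11100: A-exp=+1, loops=3, term = A^1 * d^2
  state 11101: A-exp=+3, loops=4, term = A^3 * d^3
  state 11110: A-exp=+3, loops=4, term = A^3 * d^3
  state 11111: A-exp=+5, loops=5, term = A^5 * d^4
Collect the terms by A-exponent (count of states per loop number):
Powers of d = -A^2 - A^-2: d^2 = A^4 + 2 + A^-4; d^3 = -A^6 - 3*A^2 - 3*A^-2 - A^-6; d^4 = A^8 + 4*A^4 + 6 + 4*A^-4 + A^-8.
  A^5 * (d^4) = A^13 + 4*A^9 + 6*A^5 + 4*A + A^-3
  A^3 * (5*d^3) = -5*A^9 - 15*A^5 - 15*A - 5*A^-3
  A^1 * (10*d^2) = 10*A^5 + 20*A + 10*A^-3
  A^-1 * (10*d) = -10*A - 10*A^-3
  A^-3 * (5) = 5*A^-3
  A^-5 * (d) = -A^-3 - A^-7
Summing the groups: <K> = A^13 - A^9 + A^5 - A - A^-7

Answer: A^13 - A^9 + A^5 - A - A^-7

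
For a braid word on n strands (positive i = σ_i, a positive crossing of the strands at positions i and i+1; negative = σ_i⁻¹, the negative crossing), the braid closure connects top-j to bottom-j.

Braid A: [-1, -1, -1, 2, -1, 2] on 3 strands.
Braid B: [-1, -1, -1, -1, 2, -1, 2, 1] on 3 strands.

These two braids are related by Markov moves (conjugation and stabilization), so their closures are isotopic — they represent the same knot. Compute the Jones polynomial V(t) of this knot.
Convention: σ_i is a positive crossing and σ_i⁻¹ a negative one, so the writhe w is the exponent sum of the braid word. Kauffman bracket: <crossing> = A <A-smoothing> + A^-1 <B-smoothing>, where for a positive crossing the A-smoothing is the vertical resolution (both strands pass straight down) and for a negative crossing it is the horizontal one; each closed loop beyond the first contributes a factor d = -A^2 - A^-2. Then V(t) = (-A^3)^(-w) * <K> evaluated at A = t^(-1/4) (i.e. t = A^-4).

t - 1 + 2*t^-1 - 2*t^-2 + 2*t^-3 - 2*t^-4 + t^-5

Derivation:
Markov-equivalent braids have isotopic closures, hence identical knot invariants. Strip the Markov moves from each word to reach a common short braid β, then compute V(t) once on β.
Braid A: s1^-1 s1^-1 s1^-1 s2 s1^-1 s2 on 3 strands has no conjugating prefix/suffix or stabilization to strip; take β = s1^-1 s1^-1 s1^-1 s2 s1^-1 s2.
Braid B: s1^-1 s1^-1 s1^-1 s1^-1 s2 s1^-1 s2 s1 on 3 strands reduces by inverse Markov moves (closure unchanged at each step):
  Deconjugate: the word is γ·β·γ⁻¹ with γ = s1^-1 (prefix) and γ⁻¹ = s1 (suffix); strip both.
Reduced to β = s1^-1 s1^-1 s1^-1 s2 s1^-1 s2 on 3 strands, 6 crossings.
Both give the same β = s1^-1 s1^-1 s1^-1 s2 s1^-1 s2 on 3 strands, so one state sum suffices:
Braid: s1^-1 s1^-1 s1^-1 s2 s1^-1 s2 on 3 strands, 6 crossings.
Writhe w = (#positive) - (#negative) = 2 - 4 = -2.
State-sum expansion of <K>. There are 2^6 = 64 states.
Smooth each crossing (0=||, 1=⌣⌢); contribution A^(Σ sign_k(1-2s_k)) * d^(L-1).
Tabulate the states by total A-exponent and number of loops L (A-exp: L × count):
  A^6: L=5 ×1
  A^4: L=4 ×6
  A^2: L=3 ×15
  A^0: L=2 ×19, L=4 ×1
  A^-2: L=1 ×11, L=3 ×4
  A^-4: L=2 ×6
  A^-6: L=3 ×1
Each group contributes A^e * Σ count * d^(L-1):
Powers of d = -A^2 - A^-2: d^2 = A^4 + 2 + A^-4; d^3 = -A^6 - 3*A^2 - 3*A^-2 - A^-6; d^4 = A^8 + 4*A^4 + 6 + 4*A^-4 + A^-8.
  A^6 * (d^4) = A^14 + 4*A^10 + 6*A^6 + 4*A^2 + A^-2
  A^4 * (6*d^3) = -6*A^10 - 18*A^6 - 18*A^2 - 6*A^-2
  A^2 * (15*d^2) = 15*A^6 + 30*A^2 + 15*A^-2
  A^0 * (19*d + d^3) = -A^6 - 22*A^2 - 22*A^-2 - A^-6
  A^-2 * (11 + 4*d^2) = 4*A^2 + 19*A^-2 + 4*A^-6
  A^-4 * (6*d) = -6*A^-2 - 6*A^-6
  A^-6 * (d^2) = A^-2 + 2*A^-6 + A^-10
Summing the groups: <K> = A^14 - 2*A^10 + 2*A^6 - 2*A^2 + 2*A^-2 - A^-6 + A^-10
Normalise by the writhe: (-A^3)^(-w) = (-A^3)^(2) = A^6, so f(A) = A^6 * <K> = A^20 - 2*A^16 + 2*A^12 - 2*A^8 + 2*A^4 - 1 + A^-4.
Substitute A = t^(-1/4), i.e. A^e → t^(-e/4): V(t) = t - 1 + 2*t^-1 - 2*t^-2 + 2*t^-3 - 2*t^-4 + t^-5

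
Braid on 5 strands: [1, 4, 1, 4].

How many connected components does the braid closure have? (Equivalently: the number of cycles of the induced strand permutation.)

5

Derivation:
Track the strand permutation on 5 strands, starting from identity.
  step 1: s1 swaps positions 1,2 -> [2 1 3 4 5]
  step 2: s4 swaps positions 4,5 -> [2 1 3 5 4]
  step 3: s1 swaps positions 1,2 -> [1 2 3 5 4]
  step 4: s4 swaps positions 4,5 -> [1 2 3 4 5]
Final permutation (position -> original strand): [1 2 3 4 5]
Closure components = cycle count of this permutation = 5.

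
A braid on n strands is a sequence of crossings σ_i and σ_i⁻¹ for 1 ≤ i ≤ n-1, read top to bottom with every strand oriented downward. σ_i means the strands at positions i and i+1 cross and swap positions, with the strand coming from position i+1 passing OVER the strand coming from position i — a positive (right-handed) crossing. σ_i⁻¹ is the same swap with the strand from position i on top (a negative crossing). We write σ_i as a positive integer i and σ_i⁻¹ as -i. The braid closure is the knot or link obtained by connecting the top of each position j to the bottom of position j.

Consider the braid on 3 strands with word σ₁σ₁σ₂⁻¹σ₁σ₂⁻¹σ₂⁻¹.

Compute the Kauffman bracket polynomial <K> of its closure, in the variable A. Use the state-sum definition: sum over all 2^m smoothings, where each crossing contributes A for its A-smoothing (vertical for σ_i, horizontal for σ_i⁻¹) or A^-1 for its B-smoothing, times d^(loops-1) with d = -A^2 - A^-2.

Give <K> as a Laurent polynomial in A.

-A^12 + 2*A^8 - 2*A^4 + 3 - 2*A^-4 + 2*A^-8 - A^-12

Derivation:
Braid: s1 s1 s2^-1 s1 s2^-1 s2^-1 on 3 strands, 6 crossings.
Writhe w = (#positive) - (#negative) = 3 - 3 = 0.
State-sum expansion of <K>. There are 2^6 = 64 states.
For each crossing: s=0 is the vertical smoothing, s=1 horizontal. Crossing k contributes A^(sign_k * (1 - 2*s_k)); loop factor d = -A^2 - A^-2.
Tabulate the states by total A-exponent and number of loops L (A-exp: L × count):
  A^6: L=4 ×1
  A^4: L=3 ×6
  A^2: L=2 ×14, L=4 ×1
  A^0: L=1 ×13, L=3 ×7
  A^-2: L=2 ×14, L=4 ×1
  A^-4: L=3 ×6
  A^-6: L=4 ×1
Each group contributes A^e * Σ count * d^(L-1):
Powers of d = -A^2 - A^-2: d^2 = A^4 + 2 + A^-4; d^3 = -A^6 - 3*A^2 - 3*A^-2 - A^-6.
  A^6 * (d^3) = -A^12 - 3*A^8 - 3*A^4 - 1
  A^4 * (6*d^2) = 6*A^8 + 12*A^4 + 6
  A^2 * (14*d + d^3) = -A^8 - 17*A^4 - 17 - A^-4
  A^0 * (13 + 7*d^2) = 7*A^4 + 27 + 7*A^-4
  A^-2 * (14*d + d^3) = -A^4 - 17 - 17*A^-4 - A^-8
  A^-4 * (6*d^2) = 6 + 12*A^-4 + 6*A^-8
  A^-6 * (d^3) = -1 - 3*A^-4 - 3*A^-8 - A^-12
Summing the groups: <K> = -A^12 + 2*A^8 - 2*A^4 + 3 - 2*A^-4 + 2*A^-8 - A^-12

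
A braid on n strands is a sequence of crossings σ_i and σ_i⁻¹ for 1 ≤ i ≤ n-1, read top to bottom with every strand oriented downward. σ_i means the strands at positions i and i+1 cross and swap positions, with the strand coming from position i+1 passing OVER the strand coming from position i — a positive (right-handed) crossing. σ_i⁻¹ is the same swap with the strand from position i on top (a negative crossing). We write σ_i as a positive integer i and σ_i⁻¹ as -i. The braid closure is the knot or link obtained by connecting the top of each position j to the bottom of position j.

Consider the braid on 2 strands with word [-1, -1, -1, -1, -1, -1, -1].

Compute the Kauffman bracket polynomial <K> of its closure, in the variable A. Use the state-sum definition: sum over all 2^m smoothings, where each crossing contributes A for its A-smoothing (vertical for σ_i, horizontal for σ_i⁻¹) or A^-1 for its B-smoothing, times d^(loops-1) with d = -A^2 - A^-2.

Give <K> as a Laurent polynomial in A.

Braid: s1^-1 s1^-1 s1^-1 s1^-1 s1^-1 s1^-1 s1^-1 on 2 strands, 7 crossings.
Writhe w = (#positive) - (#negative) = 0 - 7 = -7.
Computing the Kauffman bracket via state sum. There are 2^7 = 128 states.
Each crossing splits two ways (0=vertical, 1=horizontal). The state's weight is A^(#A-smoothings - #B-smoothings) * d^(loops - 1).
Tabulate the states by total A-exponent and number of loops L (A-exp: L × count):
  A^7: L=7 ×1
  A^5: L=6 ×7
  A^3: L=5 ×21
  A^1: L=4 ×35
  A^-1: L=3 ×35
  A^-3: L=2 ×21
  A^-5: L=1 ×7
  A^-7: L=2 ×1
Each group contributes A^e * Σ count * d^(L-1):
Powers of d = -A^2 - A^-2: d^2 = A^4 + 2 + A^-4; d^3 = -A^6 - 3*A^2 - 3*A^-2 - A^-6; d^4 = A^8 + 4*A^4 + 6 + 4*A^-4 + A^-8; d^5 = -A^10 - 5*A^6 - 10*A^2 - 10*A^-2 - 5*A^-6 - A^-10; d^6 = A^12 + 6*A^8 + 15*A^4 + 20 + 15*A^-4 + 6*A^-8 + A^-12.
  A^7 * (d^6) = A^19 + 6*A^15 + 15*A^11 + 20*A^7 + 15*A^3 + 6*A^-1 + A^-5
  A^5 * (7*d^5) = -7*A^15 - 35*A^11 - 70*A^7 - 70*A^3 - 35*A^-1 - 7*A^-5
  A^3 * (21*d^4) = 21*A^11 + 84*A^7 + 126*A^3 + 84*A^-1 + 21*A^-5
  A^1 * (35*d^3) = -35*A^7 - 105*A^3 - 105*A^-1 - 35*A^-5
  A^-1 * (35*d^2) = 35*A^3 + 70*A^-1 + 35*A^-5
  A^-3 * (21*d) = -21*A^-1 - 21*A^-5
  A^-5 * (7) = 7*A^-5
  A^-7 * (d) = -A^-5 - A^-9
Summing the groups: <K> = A^19 - A^15 + A^11 - A^7 + A^3 - A^-1 - A^-9

Answer: A^19 - A^15 + A^11 - A^7 + A^3 - A^-1 - A^-9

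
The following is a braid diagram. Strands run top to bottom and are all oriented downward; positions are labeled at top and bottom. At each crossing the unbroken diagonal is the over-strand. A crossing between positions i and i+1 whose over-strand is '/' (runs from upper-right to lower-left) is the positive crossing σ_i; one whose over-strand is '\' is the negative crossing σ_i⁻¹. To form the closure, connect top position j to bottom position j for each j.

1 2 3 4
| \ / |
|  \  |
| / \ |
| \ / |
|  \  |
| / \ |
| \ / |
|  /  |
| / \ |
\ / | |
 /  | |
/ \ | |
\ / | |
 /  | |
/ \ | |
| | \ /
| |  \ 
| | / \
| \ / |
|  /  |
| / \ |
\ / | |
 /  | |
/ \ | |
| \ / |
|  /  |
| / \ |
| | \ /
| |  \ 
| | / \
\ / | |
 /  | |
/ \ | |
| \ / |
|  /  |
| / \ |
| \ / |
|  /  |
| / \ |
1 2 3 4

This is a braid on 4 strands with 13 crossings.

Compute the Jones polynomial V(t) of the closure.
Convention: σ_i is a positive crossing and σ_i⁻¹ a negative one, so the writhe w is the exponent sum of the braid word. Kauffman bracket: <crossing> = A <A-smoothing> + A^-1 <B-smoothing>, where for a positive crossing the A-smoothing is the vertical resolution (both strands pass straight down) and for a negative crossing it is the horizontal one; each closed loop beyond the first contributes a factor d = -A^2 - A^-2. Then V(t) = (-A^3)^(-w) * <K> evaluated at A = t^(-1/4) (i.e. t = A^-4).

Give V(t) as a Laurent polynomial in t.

Reading the diagram top to bottom ('/'-over between positions i,i+1 = s_i, '\'-over = s_i^-1): braid word = s2^-1 s2^-1 s2 s1 s1 s3^-1 s2 s1 s2 s3^-1 s1 s2 s2.
The presented braid s2^-1 s2^-1 s2 s1 s1 s3^-1 s2 s1 s2 s3^-1 s1 s2 s2 on 4 strands reduces by inverse Markov moves (closure unchanged at each step):
  Deconjugate: the word is γ·β·γ⁻¹ with γ = s2^-1 s2^-1 (prefix) and γ⁻¹ = s2 s2 (suffix); strip both.
Reduced to β = s2 s1 s1 s3^-1 s2 s1 s2 s3^-1 s1 on 4 strands, 9 crossings.
Compute on β:
Braid: s2 s1 s1 s3^-1 s2 s1 s2 s3^-1 s1 on 4 strands, 9 crossings.
Writhe w = (#positive) - (#negative) = 7 - 2 = 5.
State-sum expansion of <K>. There are 2^9 = 512 states.
For each crossing: s=0 is the vertical smoothing, s=1 horizontal. Crossing k contributes A^(sign_k * (1 - 2*s_k)); loop factor d = -A^2 - A^-2.
Tabulate the states by total A-exponent and number of loops L (A-exp: L × count):
  A^9: L=4 ×1
  A^7: L=3 ×9
  A^5: L=2 ×28, L=4 ×8
  A^3: L=1 ×32, L=3 ×48, L=5 ×4
  A^1: L=2 ×91, L=4 ×34, L=6 ×1
  A^-1: L=1 ×23, L=3 ×92, L=5 ×11
  A^-3: L=2 ×43, L=4 ×40, L=6 ×1
  A^-5: L=1 ×4, L=3 ×26, L=5 ×6
  A^-7: L=2 ×4, L=4 ×5
  A^-9: L=3 ×1
Each group contributes A^e * Σ count * d^(L-1):
Powers of d = -A^2 - A^-2: d^2 = A^4 + 2 + A^-4; d^3 = -A^6 - 3*A^2 - 3*A^-2 - A^-6; d^4 = A^8 + 4*A^4 + 6 + 4*A^-4 + A^-8; d^5 = -A^10 - 5*A^6 - 10*A^2 - 10*A^-2 - 5*A^-6 - A^-10.
  A^9 * (d^3) = -A^15 - 3*A^11 - 3*A^7 - A^3
  A^7 * (9*d^2) = 9*A^11 + 18*A^7 + 9*A^3
  A^5 * (28*d + 8*d^3) = -8*A^11 - 52*A^7 - 52*A^3 - 8*A^-1
  A^3 * (32 + 48*d^2 + 4*d^4) = 4*A^11 + 64*A^7 + 152*A^3 + 64*A^-1 + 4*A^-5
  A^1 * (91*d + 34*d^3 + d^5) = -A^11 - 39*A^7 - 203*A^3 - 203*A^-1 - 39*A^-5 - A^-9
  A^-1 * (23 + 92*d^2 + 11*d^4) = 11*A^7 + 136*A^3 + 273*A^-1 + 136*A^-5 + 11*A^-9
  A^-3 * (43*d + 40*d^3 + d^5) = -A^7 - 45*A^3 - 173*A^-1 - 173*A^-5 - 45*A^-9 - A^-13
  A^-5 * (4 + 26*d^2 + 6*d^4) = 6*A^3 + 50*A^-1 + 92*A^-5 + 50*A^-9 + 6*A^-13
  A^-7 * (4*d + 5*d^3) = -5*A^-1 - 19*A^-5 - 19*A^-9 - 5*A^-13
  A^-9 * (d^2) = A^-5 + 2*A^-9 + A^-13
Summing the groups: <K> = -A^15 + A^11 - 2*A^7 + 2*A^3 - 2*A^-1 + 2*A^-5 - 2*A^-9 + A^-13
Normalise by the writhe: (-A^3)^(-w) = (-A^3)^(-5) = -A^-15, so f(A) = -A^-15 * <K> = 1 - A^-4 + 2*A^-8 - 2*A^-12 + 2*A^-16 - 2*A^-20 + 2*A^-24 - A^-28.
Substitute A = t^(-1/4), i.e. A^e → t^(-e/4): V(t) = -t^7 + 2*t^6 - 2*t^5 + 2*t^4 - 2*t^3 + 2*t^2 - t + 1

Answer: -t^7 + 2*t^6 - 2*t^5 + 2*t^4 - 2*t^3 + 2*t^2 - t + 1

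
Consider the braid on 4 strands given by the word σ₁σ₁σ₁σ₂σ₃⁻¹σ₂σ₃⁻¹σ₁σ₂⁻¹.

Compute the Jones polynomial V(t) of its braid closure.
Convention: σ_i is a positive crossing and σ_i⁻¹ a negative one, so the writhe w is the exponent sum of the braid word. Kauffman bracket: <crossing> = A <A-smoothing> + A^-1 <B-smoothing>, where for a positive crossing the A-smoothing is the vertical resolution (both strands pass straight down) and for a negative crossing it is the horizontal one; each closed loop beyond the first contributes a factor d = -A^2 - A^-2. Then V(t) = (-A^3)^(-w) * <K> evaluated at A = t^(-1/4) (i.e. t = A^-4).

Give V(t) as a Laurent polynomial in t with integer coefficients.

Braid: s1 s1 s1 s2 s3^-1 s2 s3^-1 s1 s2^-1 on 4 strands, 9 crossings.
Writhe w = (#positive) - (#negative) = 6 - 3 = 3.
Enumerate smoothing states for the bracket polynomial. There are 2^9 = 512 states.
Each crossing splits two ways (0=vertical, 1=horizontal). The state's weight is A^(#A-smoothings - #B-smoothings) * d^(loops - 1).
Tabulate the states by total A-exponent and number of loops L (A-exp: L × count):
  A^9: L=3 ×1
  A^7: L=2 ×7, L=4 ×2
  A^5: L=1 ×12, L=3 ×24
  A^3: L=2 ×66, L=4 ×18
  A^1: L=1 ×35, L=3 ×84, L=5 ×7
  A^-1: L=2 ×73, L=4 ×52, L=6 ×1
  A^-3: L=3 ×68, L=5 ×16
  A^-5: L=4 ×34, L=6 ×2
  A^-7: L=5 ×9
  A^-9: L=6 ×1
Each group contributes A^e * Σ count * d^(L-1):
Powers of d = -A^2 - A^-2: d^2 = A^4 + 2 + A^-4; d^3 = -A^6 - 3*A^2 - 3*A^-2 - A^-6; d^4 = A^8 + 4*A^4 + 6 + 4*A^-4 + A^-8; d^5 = -A^10 - 5*A^6 - 10*A^2 - 10*A^-2 - 5*A^-6 - A^-10.
  A^9 * (d^2) = A^13 + 2*A^9 + A^5
  A^7 * (7*d + 2*d^3) = -2*A^13 - 13*A^9 - 13*A^5 - 2*A
  A^5 * (12 + 24*d^2) = 24*A^9 + 60*A^5 + 24*A
  A^3 * (66*d + 18*d^3) = -18*A^9 - 120*A^5 - 120*A - 18*A^-3
  A^1 * (35 + 84*d^2 + 7*d^4) = 7*A^9 + 112*A^5 + 245*A + 112*A^-3 + 7*A^-7
  A^-1 * (73*d + 52*d^3 + d^5) = -A^9 - 57*A^5 - 239*A - 239*A^-3 - 57*A^-7 - A^-11
  A^-3 * (68*d^2 + 16*d^4) = 16*A^5 + 132*A + 232*A^-3 + 132*A^-7 + 16*A^-11
  A^-5 * (34*d^3 + 2*d^5) = -2*A^5 - 44*A - 122*A^-3 - 122*A^-7 - 44*A^-11 - 2*A^-15
  A^-7 * (9*d^4) = 9*A + 36*A^-3 + 54*A^-7 + 36*A^-11 + 9*A^-15
  A^-9 * (d^5) = -A - 5*A^-3 - 10*A^-7 - 10*A^-11 - 5*A^-15 - A^-19
Summing the groups: <K> = -A^13 + A^9 - 3*A^5 + 4*A - 4*A^-3 + 4*A^-7 - 3*A^-11 + 2*A^-15 - A^-19
Normalise by the writhe: (-A^3)^(-w) = (-A^3)^(-3) = -A^-9, so f(A) = -A^-9 * <K> = A^4 - 1 + 3*A^-4 - 4*A^-8 + 4*A^-12 - 4*A^-16 + 3*A^-20 - 2*A^-24 + A^-28.
Substitute A = t^(-1/4), i.e. A^e → t^(-e/4): V(t) = t^7 - 2*t^6 + 3*t^5 - 4*t^4 + 4*t^3 - 4*t^2 + 3*t - 1 + t^-1

Answer: t^7 - 2*t^6 + 3*t^5 - 4*t^4 + 4*t^3 - 4*t^2 + 3*t - 1 + t^-1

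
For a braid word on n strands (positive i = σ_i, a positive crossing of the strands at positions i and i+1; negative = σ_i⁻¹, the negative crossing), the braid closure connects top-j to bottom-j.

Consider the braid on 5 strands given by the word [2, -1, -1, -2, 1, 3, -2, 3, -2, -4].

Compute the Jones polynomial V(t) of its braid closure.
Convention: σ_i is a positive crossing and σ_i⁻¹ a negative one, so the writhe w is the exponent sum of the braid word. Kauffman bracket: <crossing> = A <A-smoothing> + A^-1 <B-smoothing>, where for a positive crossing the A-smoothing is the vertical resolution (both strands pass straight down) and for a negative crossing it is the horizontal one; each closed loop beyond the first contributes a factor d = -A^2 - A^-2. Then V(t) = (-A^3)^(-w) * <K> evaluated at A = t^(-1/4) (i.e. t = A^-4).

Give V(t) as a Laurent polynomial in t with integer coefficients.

The presented braid s2 s1^-1 s1^-1 s2^-1 s1 s3 s2^-1 s3 s2^-1 s4^-1 on 5 strands reduces by inverse Markov moves (closure unchanged at each step):
  Destabilize: the word has the form β·s4^-1 where s4^-1 occurs only as the final letter (β ∈ B_4); drop it and the last strand → 4 strands.
  Deconjugate: the word is γ·β·γ⁻¹ with γ = s2 (prefix) and γ⁻¹ = s2^-1 (suffix); strip both.
Reduced to β = s1^-1 s1^-1 s2^-1 s1 s3 s2^-1 s3 on 4 strands, 7 crossings.
Compute on β:
Braid: s1^-1 s1^-1 s2^-1 s1 s3 s2^-1 s3 on 4 strands, 7 crossings.
Writhe w = (#positive) - (#negative) = 3 - 4 = -1.
Computing the Kauffman bracket via state sum. There are 2^7 = 128 states.
For each crossing: s=0 is the vertical smoothing, s=1 horizontal. Crossing k contributes A^(sign_k * (1 - 2*s_k)); loop factor d = -A^2 - A^-2.
Tabulate the states by total A-exponent and number of loops L (A-exp: L × count):
  A^7: L=4 ×1
  A^5: L=3 ×7
  A^3: L=2 ×17, L=4 ×4
  A^1: L=1 ×14, L=3 ×20, L=5 ×1
  A^-1: L=2 ×27, L=4 ×8
  A^-3: L=1 ×5, L=3 ×15, L=5 ×1
  A^-5: L=2 ×4, L=4 ×3
  A^-7: L=3 ×1
Each group contributes A^e * Σ count * d^(L-1):
Powers of d = -A^2 - A^-2: d^2 = A^4 + 2 + A^-4; d^3 = -A^6 - 3*A^2 - 3*A^-2 - A^-6; d^4 = A^8 + 4*A^4 + 6 + 4*A^-4 + A^-8.
  A^7 * (d^3) = -A^13 - 3*A^9 - 3*A^5 - A
  A^5 * (7*d^2) = 7*A^9 + 14*A^5 + 7*A
  A^3 * (17*d + 4*d^3) = -4*A^9 - 29*A^5 - 29*A - 4*A^-3
  A^1 * (14 + 20*d^2 + d^4) = A^9 + 24*A^5 + 60*A + 24*A^-3 + A^-7
  A^-1 * (27*d + 8*d^3) = -8*A^5 - 51*A - 51*A^-3 - 8*A^-7
  A^-3 * (5 + 15*d^2 + d^4) = A^5 + 19*A + 41*A^-3 + 19*A^-7 + A^-11
  A^-5 * (4*d + 3*d^3) = -3*A - 13*A^-3 - 13*A^-7 - 3*A^-11
  A^-7 * (d^2) = A^-3 + 2*A^-7 + A^-11
Summing the groups: <K> = -A^13 + A^9 - A^5 + 2*A - 2*A^-3 + A^-7 - A^-11
Normalise by the writhe: (-A^3)^(-w) = (-A^3)^(1) = -A^3, so f(A) = -A^3 * <K> = A^16 - A^12 + A^8 - 2*A^4 + 2 - A^-4 + A^-8.
Substitute A = t^(-1/4), i.e. A^e → t^(-e/4): V(t) = t^2 - t + 2 - 2*t^-1 + t^-2 - t^-3 + t^-4

Answer: t^2 - t + 2 - 2*t^-1 + t^-2 - t^-3 + t^-4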